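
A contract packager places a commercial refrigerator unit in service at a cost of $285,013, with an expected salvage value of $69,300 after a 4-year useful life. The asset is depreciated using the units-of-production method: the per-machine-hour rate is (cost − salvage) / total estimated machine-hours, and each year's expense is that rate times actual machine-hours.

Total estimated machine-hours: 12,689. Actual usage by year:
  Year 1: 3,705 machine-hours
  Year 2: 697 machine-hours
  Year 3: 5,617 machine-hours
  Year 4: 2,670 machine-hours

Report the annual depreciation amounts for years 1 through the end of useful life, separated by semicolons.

$62,985; $11,849; $95,489; $45,390

Depreciable base = $285,013 − $69,300 = $215,713.
Rate = $215,713 / 12,689 machine-hours = $17 per machine-hour.
Year 1: 3,705 × $17 = $62,985. Book value $222,028.
Year 2: 697 × $17 = $11,849. Book value $210,179.
Year 3: 5,617 × $17 = $95,489. Book value $114,690.
Year 4: 2,670 × $17 = $45,390. Book value $69,300.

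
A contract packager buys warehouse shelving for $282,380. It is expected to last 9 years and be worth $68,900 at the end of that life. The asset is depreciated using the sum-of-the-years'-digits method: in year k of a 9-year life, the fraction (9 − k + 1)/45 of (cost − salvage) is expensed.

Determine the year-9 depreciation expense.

$4,744

Depreciable base = $282,380 − $68,900 = $213,480.
Sum of the years' digits = 9+8+7+6+5+4+3+2+1 = 45.
Year 1: $213,480 × 9/45 = $42,696. Book value $239,684.
Year 2: $213,480 × 8/45 = $37,952. Book value $201,732.
Year 3: $213,480 × 7/45 = $33,208. Book value $168,524.
Year 4: $213,480 × 6/45 = $28,464. Book value $140,060.
Year 5: $213,480 × 5/45 = $23,720. Book value $116,340.
Year 6: $213,480 × 4/45 = $18,976. Book value $97,364.
Year 7: $213,480 × 3/45 = $14,232. Book value $83,132.
Year 8: $213,480 × 2/45 = $9,488. Book value $73,644.
Year 9: $213,480 × 1/45 = $4,744. Book value $68,900.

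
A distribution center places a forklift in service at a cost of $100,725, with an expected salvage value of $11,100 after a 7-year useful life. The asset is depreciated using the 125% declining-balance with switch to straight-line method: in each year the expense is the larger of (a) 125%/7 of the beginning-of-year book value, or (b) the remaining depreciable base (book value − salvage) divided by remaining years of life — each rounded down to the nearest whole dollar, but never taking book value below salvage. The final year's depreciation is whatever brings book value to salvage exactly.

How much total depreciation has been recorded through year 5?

Depreciable base = $100,725 − $11,100 = $89,625.
Year 1: DB = ⌊$100,725 × 125%/7⌋ = $17,986; SL = ⌊$89,625/7⌋ = $12,803 → take DB $17,986. Book value $82,739.
Year 2: DB = ⌊$82,739 × 125%/7⌋ = $14,774; SL = ⌊$71,639/6⌋ = $11,939 → take DB $14,774. Book value $67,965.
Year 3: DB = ⌊$67,965 × 125%/7⌋ = $12,136; SL = ⌊$56,865/5⌋ = $11,373 → take DB $12,136. Book value $55,829.
Year 4: DB = ⌊$55,829 × 125%/7⌋ = $9,969; SL = ⌊$44,729/4⌋ = $11,182 → take SL $11,182. Book value $44,647.
Year 5: DB = ⌊$44,647 × 125%/7⌋ = $7,972; SL = ⌊$33,547/3⌋ = $11,182 → take SL $11,182. Book value $33,465.
Accumulated through year 5 = $100,725 − $33,465 = $67,260.

$67,260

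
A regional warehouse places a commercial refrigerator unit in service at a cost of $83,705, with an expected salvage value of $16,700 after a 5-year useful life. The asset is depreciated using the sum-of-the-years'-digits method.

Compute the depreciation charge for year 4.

$8,934

Depreciable base = $83,705 − $16,700 = $67,005.
Sum of the years' digits = 5+4+3+2+1 = 15.
Year 1: $67,005 × 5/15 = $22,335. Book value $61,370.
Year 2: $67,005 × 4/15 = $17,868. Book value $43,502.
Year 3: $67,005 × 3/15 = $13,401. Book value $30,101.
Year 4: $67,005 × 2/15 = $8,934. Book value $21,167.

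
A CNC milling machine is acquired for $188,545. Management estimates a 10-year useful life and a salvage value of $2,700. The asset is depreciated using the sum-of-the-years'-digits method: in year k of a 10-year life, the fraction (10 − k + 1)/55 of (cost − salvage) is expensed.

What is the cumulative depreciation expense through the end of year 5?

Depreciable base = $188,545 − $2,700 = $185,845.
Sum of the years' digits = 10+9+8+7+6+5+4+3+2+1 = 55.
Year 1: $185,845 × 10/55 = $33,790. Book value $154,755.
Year 2: $185,845 × 9/55 = $30,411. Book value $124,344.
Year 3: $185,845 × 8/55 = $27,032. Book value $97,312.
Year 4: $185,845 × 7/55 = $23,653. Book value $73,659.
Year 5: $185,845 × 6/55 = $20,274. Book value $53,385.
Accumulated through year 5 = $188,545 − $53,385 = $135,160.

$135,160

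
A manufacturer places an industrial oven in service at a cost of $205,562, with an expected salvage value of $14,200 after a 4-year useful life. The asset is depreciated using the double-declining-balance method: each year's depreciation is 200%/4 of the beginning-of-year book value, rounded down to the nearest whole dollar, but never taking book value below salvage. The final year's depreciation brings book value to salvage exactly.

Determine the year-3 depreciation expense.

$25,695

Depreciable base = $205,562 − $14,200 = $191,362.
Year 1: ⌊$205,562 × 200%/4⌋ = $102,781. Book value $102,781.
Year 2: ⌊$102,781 × 200%/4⌋ = $51,390. Book value $51,391.
Year 3: ⌊$51,391 × 200%/4⌋ = $25,695. Book value $25,696.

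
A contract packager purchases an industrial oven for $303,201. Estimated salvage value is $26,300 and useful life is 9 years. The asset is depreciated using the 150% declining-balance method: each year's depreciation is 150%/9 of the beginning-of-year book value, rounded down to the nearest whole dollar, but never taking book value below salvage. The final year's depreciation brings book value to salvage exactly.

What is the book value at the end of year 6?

Depreciable base = $303,201 − $26,300 = $276,901.
Year 1: ⌊$303,201 × 150%/9⌋ = $50,533. Book value $252,668.
Year 2: ⌊$252,668 × 150%/9⌋ = $42,111. Book value $210,557.
Year 3: ⌊$210,557 × 150%/9⌋ = $35,092. Book value $175,465.
Year 4: ⌊$175,465 × 150%/9⌋ = $29,244. Book value $146,221.
Year 5: ⌊$146,221 × 150%/9⌋ = $24,370. Book value $121,851.
Year 6: ⌊$121,851 × 150%/9⌋ = $20,308. Book value $101,543.

$101,543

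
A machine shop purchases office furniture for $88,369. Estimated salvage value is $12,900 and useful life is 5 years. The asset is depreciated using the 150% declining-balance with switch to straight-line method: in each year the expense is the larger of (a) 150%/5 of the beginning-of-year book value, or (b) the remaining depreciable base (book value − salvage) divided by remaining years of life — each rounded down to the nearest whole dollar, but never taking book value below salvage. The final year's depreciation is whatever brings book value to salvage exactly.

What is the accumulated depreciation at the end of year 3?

$58,057

Depreciable base = $88,369 − $12,900 = $75,469.
Year 1: DB = ⌊$88,369 × 150%/5⌋ = $26,510; SL = ⌊$75,469/5⌋ = $15,093 → take DB $26,510. Book value $61,859.
Year 2: DB = ⌊$61,859 × 150%/5⌋ = $18,557; SL = ⌊$48,959/4⌋ = $12,239 → take DB $18,557. Book value $43,302.
Year 3: DB = ⌊$43,302 × 150%/5⌋ = $12,990; SL = ⌊$30,402/3⌋ = $10,134 → take DB $12,990. Book value $30,312.
Accumulated through year 3 = $88,369 − $30,312 = $58,057.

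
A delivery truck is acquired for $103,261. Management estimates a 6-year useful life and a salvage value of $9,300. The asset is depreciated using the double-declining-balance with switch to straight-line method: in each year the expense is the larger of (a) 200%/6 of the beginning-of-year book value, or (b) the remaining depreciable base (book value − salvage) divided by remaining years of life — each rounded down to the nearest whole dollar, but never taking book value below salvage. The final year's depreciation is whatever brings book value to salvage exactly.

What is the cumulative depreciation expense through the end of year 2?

Depreciable base = $103,261 − $9,300 = $93,961.
Year 1: DB = ⌊$103,261 × 200%/6⌋ = $34,420; SL = ⌊$93,961/6⌋ = $15,660 → take DB $34,420. Book value $68,841.
Year 2: DB = ⌊$68,841 × 200%/6⌋ = $22,947; SL = ⌊$59,541/5⌋ = $11,908 → take DB $22,947. Book value $45,894.
Accumulated through year 2 = $103,261 − $45,894 = $57,367.

$57,367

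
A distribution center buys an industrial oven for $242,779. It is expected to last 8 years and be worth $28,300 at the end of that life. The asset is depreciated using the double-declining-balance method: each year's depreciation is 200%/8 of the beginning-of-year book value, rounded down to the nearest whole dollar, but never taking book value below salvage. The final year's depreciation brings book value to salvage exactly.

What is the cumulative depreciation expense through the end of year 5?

$185,165

Depreciable base = $242,779 − $28,300 = $214,479.
Year 1: ⌊$242,779 × 200%/8⌋ = $60,694. Book value $182,085.
Year 2: ⌊$182,085 × 200%/8⌋ = $45,521. Book value $136,564.
Year 3: ⌊$136,564 × 200%/8⌋ = $34,141. Book value $102,423.
Year 4: ⌊$102,423 × 200%/8⌋ = $25,605. Book value $76,818.
Year 5: ⌊$76,818 × 200%/8⌋ = $19,204. Book value $57,614.
Accumulated through year 5 = $242,779 − $57,614 = $185,165.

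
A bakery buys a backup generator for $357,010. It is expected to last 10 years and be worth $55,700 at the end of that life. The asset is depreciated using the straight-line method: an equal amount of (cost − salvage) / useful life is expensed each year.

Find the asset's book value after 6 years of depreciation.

Depreciable base = $357,010 − $55,700 = $301,310.
Annual expense = $301,310 / 10 = $30,131.
End of year 1: book value $326,879.
End of year 2: book value $296,748.
End of year 3: book value $266,617.
End of year 4: book value $236,486.
End of year 5: book value $206,355.
End of year 6: book value $176,224.

$176,224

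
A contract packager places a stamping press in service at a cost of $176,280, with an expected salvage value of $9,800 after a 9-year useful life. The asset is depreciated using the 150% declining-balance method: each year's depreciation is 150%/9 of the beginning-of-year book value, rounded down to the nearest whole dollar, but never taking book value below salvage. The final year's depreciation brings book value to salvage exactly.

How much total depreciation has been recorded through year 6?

$117,242

Depreciable base = $176,280 − $9,800 = $166,480.
Year 1: ⌊$176,280 × 150%/9⌋ = $29,380. Book value $146,900.
Year 2: ⌊$146,900 × 150%/9⌋ = $24,483. Book value $122,417.
Year 3: ⌊$122,417 × 150%/9⌋ = $20,402. Book value $102,015.
Year 4: ⌊$102,015 × 150%/9⌋ = $17,002. Book value $85,013.
Year 5: ⌊$85,013 × 150%/9⌋ = $14,168. Book value $70,845.
Year 6: ⌊$70,845 × 150%/9⌋ = $11,807. Book value $59,038.
Accumulated through year 6 = $176,280 − $59,038 = $117,242.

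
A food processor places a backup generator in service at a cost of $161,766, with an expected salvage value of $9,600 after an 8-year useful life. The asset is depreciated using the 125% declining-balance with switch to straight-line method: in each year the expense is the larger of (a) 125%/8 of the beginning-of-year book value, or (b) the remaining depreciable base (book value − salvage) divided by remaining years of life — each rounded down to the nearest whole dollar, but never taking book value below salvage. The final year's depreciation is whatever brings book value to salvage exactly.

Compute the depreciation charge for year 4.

Depreciable base = $161,766 − $9,600 = $152,166.
Year 1: DB = ⌊$161,766 × 125%/8⌋ = $25,275; SL = ⌊$152,166/8⌋ = $19,020 → take DB $25,275. Book value $136,491.
Year 2: DB = ⌊$136,491 × 125%/8⌋ = $21,326; SL = ⌊$126,891/7⌋ = $18,127 → take DB $21,326. Book value $115,165.
Year 3: DB = ⌊$115,165 × 125%/8⌋ = $17,994; SL = ⌊$105,565/6⌋ = $17,594 → take DB $17,994. Book value $97,171.
Year 4: DB = ⌊$97,171 × 125%/8⌋ = $15,182; SL = ⌊$87,571/5⌋ = $17,514 → take SL $17,514. Book value $79,657.

$17,514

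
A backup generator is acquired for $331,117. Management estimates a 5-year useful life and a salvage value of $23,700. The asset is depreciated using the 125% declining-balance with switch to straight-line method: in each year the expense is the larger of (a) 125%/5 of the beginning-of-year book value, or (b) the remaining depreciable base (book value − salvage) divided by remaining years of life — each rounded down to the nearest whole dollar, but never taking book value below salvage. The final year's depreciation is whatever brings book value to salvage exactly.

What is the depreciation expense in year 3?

$54,184

Depreciable base = $331,117 − $23,700 = $307,417.
Year 1: DB = ⌊$331,117 × 125%/5⌋ = $82,779; SL = ⌊$307,417/5⌋ = $61,483 → take DB $82,779. Book value $248,338.
Year 2: DB = ⌊$248,338 × 125%/5⌋ = $62,084; SL = ⌊$224,638/4⌋ = $56,159 → take DB $62,084. Book value $186,254.
Year 3: DB = ⌊$186,254 × 125%/5⌋ = $46,563; SL = ⌊$162,554/3⌋ = $54,184 → take SL $54,184. Book value $132,070.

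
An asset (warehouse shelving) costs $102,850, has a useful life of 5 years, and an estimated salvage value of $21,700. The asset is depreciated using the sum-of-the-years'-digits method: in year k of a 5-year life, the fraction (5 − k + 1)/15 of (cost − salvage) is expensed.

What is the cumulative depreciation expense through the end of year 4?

Depreciable base = $102,850 − $21,700 = $81,150.
Sum of the years' digits = 5+4+3+2+1 = 15.
Year 1: $81,150 × 5/15 = $27,050. Book value $75,800.
Year 2: $81,150 × 4/15 = $21,640. Book value $54,160.
Year 3: $81,150 × 3/15 = $16,230. Book value $37,930.
Year 4: $81,150 × 2/15 = $10,820. Book value $27,110.
Accumulated through year 4 = $102,850 − $27,110 = $75,740.

$75,740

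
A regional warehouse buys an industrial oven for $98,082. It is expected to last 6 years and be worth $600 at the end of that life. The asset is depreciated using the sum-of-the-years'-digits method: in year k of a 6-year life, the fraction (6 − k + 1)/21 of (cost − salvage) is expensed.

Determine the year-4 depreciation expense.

Depreciable base = $98,082 − $600 = $97,482.
Sum of the years' digits = 6+5+4+3+2+1 = 21.
Year 1: $97,482 × 6/21 = $27,852. Book value $70,230.
Year 2: $97,482 × 5/21 = $23,210. Book value $47,020.
Year 3: $97,482 × 4/21 = $18,568. Book value $28,452.
Year 4: $97,482 × 3/21 = $13,926. Book value $14,526.

$13,926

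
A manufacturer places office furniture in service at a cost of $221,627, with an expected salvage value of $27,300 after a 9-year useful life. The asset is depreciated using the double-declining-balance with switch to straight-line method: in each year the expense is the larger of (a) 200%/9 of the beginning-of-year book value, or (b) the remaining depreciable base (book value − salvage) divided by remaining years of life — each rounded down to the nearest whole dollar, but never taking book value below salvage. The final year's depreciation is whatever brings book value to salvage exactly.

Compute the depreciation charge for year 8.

Depreciable base = $221,627 − $27,300 = $194,327.
Year 1: DB = ⌊$221,627 × 200%/9⌋ = $49,250; SL = ⌊$194,327/9⌋ = $21,591 → take DB $49,250. Book value $172,377.
Year 2: DB = ⌊$172,377 × 200%/9⌋ = $38,306; SL = ⌊$145,077/8⌋ = $18,134 → take DB $38,306. Book value $134,071.
Year 3: DB = ⌊$134,071 × 200%/9⌋ = $29,793; SL = ⌊$106,771/7⌋ = $15,253 → take DB $29,793. Book value $104,278.
Year 4: DB = ⌊$104,278 × 200%/9⌋ = $23,172; SL = ⌊$76,978/6⌋ = $12,829 → take DB $23,172. Book value $81,106.
Year 5: DB = ⌊$81,106 × 200%/9⌋ = $18,023; SL = ⌊$53,806/5⌋ = $10,761 → take DB $18,023. Book value $63,083.
Year 6: DB = ⌊$63,083 × 200%/9⌋ = $14,018; SL = ⌊$35,783/4⌋ = $8,945 → take DB $14,018. Book value $49,065.
Year 7: DB = ⌊$49,065 × 200%/9⌋ = $10,903; SL = ⌊$21,765/3⌋ = $7,255 → take DB $10,903. Book value $38,162.
Year 8: DB = ⌊$38,162 × 200%/9⌋ = $8,480; SL = ⌊$10,862/2⌋ = $5,431 → take DB $8,480. Book value $29,682.

$8,480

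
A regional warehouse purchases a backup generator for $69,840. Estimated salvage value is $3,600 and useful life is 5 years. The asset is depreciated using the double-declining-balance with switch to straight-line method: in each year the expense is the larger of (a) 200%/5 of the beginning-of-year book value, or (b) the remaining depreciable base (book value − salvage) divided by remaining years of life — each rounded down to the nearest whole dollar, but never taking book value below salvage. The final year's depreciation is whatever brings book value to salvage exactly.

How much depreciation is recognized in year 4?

Depreciable base = $69,840 − $3,600 = $66,240.
Year 1: DB = ⌊$69,840 × 200%/5⌋ = $27,936; SL = ⌊$66,240/5⌋ = $13,248 → take DB $27,936. Book value $41,904.
Year 2: DB = ⌊$41,904 × 200%/5⌋ = $16,761; SL = ⌊$38,304/4⌋ = $9,576 → take DB $16,761. Book value $25,143.
Year 3: DB = ⌊$25,143 × 200%/5⌋ = $10,057; SL = ⌊$21,543/3⌋ = $7,181 → take DB $10,057. Book value $15,086.
Year 4: DB = ⌊$15,086 × 200%/5⌋ = $6,034; SL = ⌊$11,486/2⌋ = $5,743 → take DB $6,034. Book value $9,052.

$6,034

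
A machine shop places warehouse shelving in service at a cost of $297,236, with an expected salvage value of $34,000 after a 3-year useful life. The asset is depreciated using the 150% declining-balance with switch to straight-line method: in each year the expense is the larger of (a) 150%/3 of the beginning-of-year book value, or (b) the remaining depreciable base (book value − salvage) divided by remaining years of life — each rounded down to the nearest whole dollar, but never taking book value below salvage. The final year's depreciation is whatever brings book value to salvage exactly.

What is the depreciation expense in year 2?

Depreciable base = $297,236 − $34,000 = $263,236.
Year 1: DB = ⌊$297,236 × 150%/3⌋ = $148,618; SL = ⌊$263,236/3⌋ = $87,745 → take DB $148,618. Book value $148,618.
Year 2: DB = ⌊$148,618 × 150%/3⌋ = $74,309; SL = ⌊$114,618/2⌋ = $57,309 → take DB $74,309. Book value $74,309.

$74,309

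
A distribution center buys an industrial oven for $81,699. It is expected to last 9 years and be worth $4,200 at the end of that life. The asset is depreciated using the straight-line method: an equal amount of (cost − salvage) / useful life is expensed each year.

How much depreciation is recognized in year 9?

$8,611

Depreciable base = $81,699 − $4,200 = $77,499.
Annual expense = $77,499 / 9 = $8,611.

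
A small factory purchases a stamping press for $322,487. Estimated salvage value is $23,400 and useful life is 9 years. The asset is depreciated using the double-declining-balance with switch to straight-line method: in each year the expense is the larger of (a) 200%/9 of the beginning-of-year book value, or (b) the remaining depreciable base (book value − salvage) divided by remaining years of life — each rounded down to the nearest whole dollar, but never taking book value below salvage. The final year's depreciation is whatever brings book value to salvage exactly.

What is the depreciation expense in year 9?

$15,998

Depreciable base = $322,487 − $23,400 = $299,087.
Year 1: DB = ⌊$322,487 × 200%/9⌋ = $71,663; SL = ⌊$299,087/9⌋ = $33,231 → take DB $71,663. Book value $250,824.
Year 2: DB = ⌊$250,824 × 200%/9⌋ = $55,738; SL = ⌊$227,424/8⌋ = $28,428 → take DB $55,738. Book value $195,086.
Year 3: DB = ⌊$195,086 × 200%/9⌋ = $43,352; SL = ⌊$171,686/7⌋ = $24,526 → take DB $43,352. Book value $151,734.
Year 4: DB = ⌊$151,734 × 200%/9⌋ = $33,718; SL = ⌊$128,334/6⌋ = $21,389 → take DB $33,718. Book value $118,016.
Year 5: DB = ⌊$118,016 × 200%/9⌋ = $26,225; SL = ⌊$94,616/5⌋ = $18,923 → take DB $26,225. Book value $91,791.
Year 6: DB = ⌊$91,791 × 200%/9⌋ = $20,398; SL = ⌊$68,391/4⌋ = $17,097 → take DB $20,398. Book value $71,393.
Year 7: DB = ⌊$71,393 × 200%/9⌋ = $15,865; SL = ⌊$47,993/3⌋ = $15,997 → take SL $15,997. Book value $55,396.
Year 8: DB = ⌊$55,396 × 200%/9⌋ = $12,310; SL = ⌊$31,996/2⌋ = $15,998 → take SL $15,998. Book value $39,398.
Year 9 (final): $39,398 − $23,400 = $15,998. Book value $23,400.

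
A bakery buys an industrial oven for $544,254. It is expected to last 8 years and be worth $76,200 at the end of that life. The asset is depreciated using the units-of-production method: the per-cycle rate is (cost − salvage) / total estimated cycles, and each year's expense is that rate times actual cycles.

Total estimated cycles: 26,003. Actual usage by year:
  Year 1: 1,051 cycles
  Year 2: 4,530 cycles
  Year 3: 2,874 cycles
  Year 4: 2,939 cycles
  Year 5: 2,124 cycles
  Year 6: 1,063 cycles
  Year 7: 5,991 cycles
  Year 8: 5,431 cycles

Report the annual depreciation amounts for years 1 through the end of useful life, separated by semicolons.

Depreciable base = $544,254 − $76,200 = $468,054.
Rate = $468,054 / 26,003 cycles = $18 per cycle.
Year 1: 1,051 × $18 = $18,918. Book value $525,336.
Year 2: 4,530 × $18 = $81,540. Book value $443,796.
Year 3: 2,874 × $18 = $51,732. Book value $392,064.
Year 4: 2,939 × $18 = $52,902. Book value $339,162.
Year 5: 2,124 × $18 = $38,232. Book value $300,930.
Year 6: 1,063 × $18 = $19,134. Book value $281,796.
Year 7: 5,991 × $18 = $107,838. Book value $173,958.
Year 8: 5,431 × $18 = $97,758. Book value $76,200.

$18,918; $81,540; $51,732; $52,902; $38,232; $19,134; $107,838; $97,758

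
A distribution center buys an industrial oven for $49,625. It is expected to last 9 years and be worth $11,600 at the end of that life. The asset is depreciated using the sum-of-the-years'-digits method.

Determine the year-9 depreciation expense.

$845

Depreciable base = $49,625 − $11,600 = $38,025.
Sum of the years' digits = 9+8+7+6+5+4+3+2+1 = 45.
Year 1: $38,025 × 9/45 = $7,605. Book value $42,020.
Year 2: $38,025 × 8/45 = $6,760. Book value $35,260.
Year 3: $38,025 × 7/45 = $5,915. Book value $29,345.
Year 4: $38,025 × 6/45 = $5,070. Book value $24,275.
Year 5: $38,025 × 5/45 = $4,225. Book value $20,050.
Year 6: $38,025 × 4/45 = $3,380. Book value $16,670.
Year 7: $38,025 × 3/45 = $2,535. Book value $14,135.
Year 8: $38,025 × 2/45 = $1,690. Book value $12,445.
Year 9: $38,025 × 1/45 = $845. Book value $11,600.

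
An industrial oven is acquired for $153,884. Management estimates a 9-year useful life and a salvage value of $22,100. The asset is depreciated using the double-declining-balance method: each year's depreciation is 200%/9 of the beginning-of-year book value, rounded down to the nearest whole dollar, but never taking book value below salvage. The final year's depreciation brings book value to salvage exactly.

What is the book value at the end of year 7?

Depreciable base = $153,884 − $22,100 = $131,784.
Year 1: ⌊$153,884 × 200%/9⌋ = $34,196. Book value $119,688.
Year 2: ⌊$119,688 × 200%/9⌋ = $26,597. Book value $93,091.
Year 3: ⌊$93,091 × 200%/9⌋ = $20,686. Book value $72,405.
Year 4: ⌊$72,405 × 200%/9⌋ = $16,090. Book value $56,315.
Year 5: ⌊$56,315 × 200%/9⌋ = $12,514. Book value $43,801.
Year 6: ⌊$43,801 × 200%/9⌋ = $9,733. Book value $34,068.
Year 7: ⌊$34,068 × 200%/9⌋ = $7,570. Book value $26,498.

$26,498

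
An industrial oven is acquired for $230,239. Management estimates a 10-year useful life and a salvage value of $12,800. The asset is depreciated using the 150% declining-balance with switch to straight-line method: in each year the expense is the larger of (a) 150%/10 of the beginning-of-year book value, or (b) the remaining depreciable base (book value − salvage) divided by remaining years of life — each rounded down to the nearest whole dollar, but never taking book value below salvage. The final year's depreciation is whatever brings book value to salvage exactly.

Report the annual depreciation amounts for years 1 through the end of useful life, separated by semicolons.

Depreciable base = $230,239 − $12,800 = $217,439.
Year 1: DB = ⌊$230,239 × 150%/10⌋ = $34,535; SL = ⌊$217,439/10⌋ = $21,743 → take DB $34,535. Book value $195,704.
Year 2: DB = ⌊$195,704 × 150%/10⌋ = $29,355; SL = ⌊$182,904/9⌋ = $20,322 → take DB $29,355. Book value $166,349.
Year 3: DB = ⌊$166,349 × 150%/10⌋ = $24,952; SL = ⌊$153,549/8⌋ = $19,193 → take DB $24,952. Book value $141,397.
Year 4: DB = ⌊$141,397 × 150%/10⌋ = $21,209; SL = ⌊$128,597/7⌋ = $18,371 → take DB $21,209. Book value $120,188.
Year 5: DB = ⌊$120,188 × 150%/10⌋ = $18,028; SL = ⌊$107,388/6⌋ = $17,898 → take DB $18,028. Book value $102,160.
Year 6: DB = ⌊$102,160 × 150%/10⌋ = $15,324; SL = ⌊$89,360/5⌋ = $17,872 → take SL $17,872. Book value $84,288.
Year 7: DB = ⌊$84,288 × 150%/10⌋ = $12,643; SL = ⌊$71,488/4⌋ = $17,872 → take SL $17,872. Book value $66,416.
Year 8: DB = ⌊$66,416 × 150%/10⌋ = $9,962; SL = ⌊$53,616/3⌋ = $17,872 → take SL $17,872. Book value $48,544.
Year 9: DB = ⌊$48,544 × 150%/10⌋ = $7,281; SL = ⌊$35,744/2⌋ = $17,872 → take SL $17,872. Book value $30,672.
Year 10 (final): $30,672 − $12,800 = $17,872. Book value $12,800.

$34,535; $29,355; $24,952; $21,209; $18,028; $17,872; $17,872; $17,872; $17,872; $17,872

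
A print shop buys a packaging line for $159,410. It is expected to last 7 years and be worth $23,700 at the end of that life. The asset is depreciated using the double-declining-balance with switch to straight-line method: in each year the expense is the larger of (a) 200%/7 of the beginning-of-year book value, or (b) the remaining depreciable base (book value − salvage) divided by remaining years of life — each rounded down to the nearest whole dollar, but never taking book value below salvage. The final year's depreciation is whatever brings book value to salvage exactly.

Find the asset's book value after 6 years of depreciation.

Depreciable base = $159,410 − $23,700 = $135,710.
Year 1: DB = ⌊$159,410 × 200%/7⌋ = $45,545; SL = ⌊$135,710/7⌋ = $19,387 → take DB $45,545. Book value $113,865.
Year 2: DB = ⌊$113,865 × 200%/7⌋ = $32,532; SL = ⌊$90,165/6⌋ = $15,027 → take DB $32,532. Book value $81,333.
Year 3: DB = ⌊$81,333 × 200%/7⌋ = $23,238; SL = ⌊$57,633/5⌋ = $11,526 → take DB $23,238. Book value $58,095.
Year 4: DB = ⌊$58,095 × 200%/7⌋ = $16,598; SL = ⌊$34,395/4⌋ = $8,598 → take DB $16,598. Book value $41,497.
Year 5: DB = ⌊$41,497 × 200%/7⌋ = $11,856; SL = ⌊$17,797/3⌋ = $5,932 → take DB $11,856. Book value $29,641.
Year 6: DB = ⌊$29,641 × 200%/7⌋ = $8,468; SL = ⌊$5,941/2⌋ = $2,970 → take DB $8,468, capped at $5,941. Book value $23,700.

$23,700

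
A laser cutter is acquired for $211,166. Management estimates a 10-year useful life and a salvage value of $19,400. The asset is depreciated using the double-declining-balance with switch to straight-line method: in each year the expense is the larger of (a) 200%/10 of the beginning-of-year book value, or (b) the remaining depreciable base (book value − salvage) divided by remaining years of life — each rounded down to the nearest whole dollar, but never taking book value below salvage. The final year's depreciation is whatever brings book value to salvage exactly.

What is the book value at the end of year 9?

Depreciable base = $211,166 − $19,400 = $191,766.
Year 1: DB = ⌊$211,166 × 200%/10⌋ = $42,233; SL = ⌊$191,766/10⌋ = $19,176 → take DB $42,233. Book value $168,933.
Year 2: DB = ⌊$168,933 × 200%/10⌋ = $33,786; SL = ⌊$149,533/9⌋ = $16,614 → take DB $33,786. Book value $135,147.
Year 3: DB = ⌊$135,147 × 200%/10⌋ = $27,029; SL = ⌊$115,747/8⌋ = $14,468 → take DB $27,029. Book value $108,118.
Year 4: DB = ⌊$108,118 × 200%/10⌋ = $21,623; SL = ⌊$88,718/7⌋ = $12,674 → take DB $21,623. Book value $86,495.
Year 5: DB = ⌊$86,495 × 200%/10⌋ = $17,299; SL = ⌊$67,095/6⌋ = $11,182 → take DB $17,299. Book value $69,196.
Year 6: DB = ⌊$69,196 × 200%/10⌋ = $13,839; SL = ⌊$49,796/5⌋ = $9,959 → take DB $13,839. Book value $55,357.
Year 7: DB = ⌊$55,357 × 200%/10⌋ = $11,071; SL = ⌊$35,957/4⌋ = $8,989 → take DB $11,071. Book value $44,286.
Year 8: DB = ⌊$44,286 × 200%/10⌋ = $8,857; SL = ⌊$24,886/3⌋ = $8,295 → take DB $8,857. Book value $35,429.
Year 9: DB = ⌊$35,429 × 200%/10⌋ = $7,085; SL = ⌊$16,029/2⌋ = $8,014 → take SL $8,014. Book value $27,415.

$27,415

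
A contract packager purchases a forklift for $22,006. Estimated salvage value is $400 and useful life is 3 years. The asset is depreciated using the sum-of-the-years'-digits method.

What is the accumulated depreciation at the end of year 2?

Depreciable base = $22,006 − $400 = $21,606.
Sum of the years' digits = 3+2+1 = 6.
Year 1: $21,606 × 3/6 = $10,803. Book value $11,203.
Year 2: $21,606 × 2/6 = $7,202. Book value $4,001.
Accumulated through year 2 = $22,006 − $4,001 = $18,005.

$18,005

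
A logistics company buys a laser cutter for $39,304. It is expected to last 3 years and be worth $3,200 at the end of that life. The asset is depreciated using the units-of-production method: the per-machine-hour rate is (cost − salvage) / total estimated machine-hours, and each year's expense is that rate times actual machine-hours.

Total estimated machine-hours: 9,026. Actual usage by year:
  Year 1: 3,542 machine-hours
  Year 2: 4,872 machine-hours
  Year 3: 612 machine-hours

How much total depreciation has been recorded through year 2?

Depreciable base = $39,304 − $3,200 = $36,104.
Rate = $36,104 / 9,026 machine-hours = $4 per machine-hour.
Year 1: 3,542 × $4 = $14,168. Book value $25,136.
Year 2: 4,872 × $4 = $19,488. Book value $5,648.
Accumulated through year 2 = $39,304 − $5,648 = $33,656.

$33,656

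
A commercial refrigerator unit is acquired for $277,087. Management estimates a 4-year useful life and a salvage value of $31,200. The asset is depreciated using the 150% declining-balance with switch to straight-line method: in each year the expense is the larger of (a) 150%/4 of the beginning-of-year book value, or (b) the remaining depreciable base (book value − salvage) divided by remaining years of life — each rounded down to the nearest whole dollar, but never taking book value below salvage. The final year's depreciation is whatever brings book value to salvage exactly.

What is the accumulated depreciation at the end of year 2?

$168,849

Depreciable base = $277,087 − $31,200 = $245,887.
Year 1: DB = ⌊$277,087 × 150%/4⌋ = $103,907; SL = ⌊$245,887/4⌋ = $61,471 → take DB $103,907. Book value $173,180.
Year 2: DB = ⌊$173,180 × 150%/4⌋ = $64,942; SL = ⌊$141,980/3⌋ = $47,326 → take DB $64,942. Book value $108,238.
Accumulated through year 2 = $277,087 − $108,238 = $168,849.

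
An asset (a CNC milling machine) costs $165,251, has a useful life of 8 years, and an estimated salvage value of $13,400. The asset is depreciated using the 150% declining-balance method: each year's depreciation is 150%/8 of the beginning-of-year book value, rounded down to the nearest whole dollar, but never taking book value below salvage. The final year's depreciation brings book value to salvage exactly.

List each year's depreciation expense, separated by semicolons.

$30,984; $25,175; $20,454; $16,619; $13,503; $10,971; $8,914; $25,231

Depreciable base = $165,251 − $13,400 = $151,851.
Year 1: ⌊$165,251 × 150%/8⌋ = $30,984. Book value $134,267.
Year 2: ⌊$134,267 × 150%/8⌋ = $25,175. Book value $109,092.
Year 3: ⌊$109,092 × 150%/8⌋ = $20,454. Book value $88,638.
Year 4: ⌊$88,638 × 150%/8⌋ = $16,619. Book value $72,019.
Year 5: ⌊$72,019 × 150%/8⌋ = $13,503. Book value $58,516.
Year 6: ⌊$58,516 × 150%/8⌋ = $10,971. Book value $47,545.
Year 7: ⌊$47,545 × 150%/8⌋ = $8,914. Book value $38,631.
Year 8 (final): $38,631 − $13,400 = $25,231. Book value $13,400.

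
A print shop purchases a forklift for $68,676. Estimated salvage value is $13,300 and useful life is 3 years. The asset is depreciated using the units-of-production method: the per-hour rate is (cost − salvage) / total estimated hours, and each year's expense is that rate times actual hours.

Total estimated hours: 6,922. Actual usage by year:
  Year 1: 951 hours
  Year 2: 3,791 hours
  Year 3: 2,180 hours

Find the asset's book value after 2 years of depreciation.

Depreciable base = $68,676 − $13,300 = $55,376.
Rate = $55,376 / 6,922 hours = $8 per hour.
Year 1: 951 × $8 = $7,608. Book value $61,068.
Year 2: 3,791 × $8 = $30,328. Book value $30,740.

$30,740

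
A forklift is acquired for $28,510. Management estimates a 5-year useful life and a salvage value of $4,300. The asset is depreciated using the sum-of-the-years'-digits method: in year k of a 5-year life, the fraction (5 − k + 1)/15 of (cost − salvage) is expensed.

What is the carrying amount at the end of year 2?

Depreciable base = $28,510 − $4,300 = $24,210.
Sum of the years' digits = 5+4+3+2+1 = 15.
Year 1: $24,210 × 5/15 = $8,070. Book value $20,440.
Year 2: $24,210 × 4/15 = $6,456. Book value $13,984.

$13,984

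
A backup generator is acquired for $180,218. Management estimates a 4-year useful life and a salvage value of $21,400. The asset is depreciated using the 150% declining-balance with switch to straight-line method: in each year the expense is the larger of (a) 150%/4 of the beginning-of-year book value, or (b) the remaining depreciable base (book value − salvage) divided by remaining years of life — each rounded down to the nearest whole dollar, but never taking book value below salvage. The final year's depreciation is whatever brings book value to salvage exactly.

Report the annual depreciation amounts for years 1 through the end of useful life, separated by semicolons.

$67,581; $42,238; $26,399; $22,600

Depreciable base = $180,218 − $21,400 = $158,818.
Year 1: DB = ⌊$180,218 × 150%/4⌋ = $67,581; SL = ⌊$158,818/4⌋ = $39,704 → take DB $67,581. Book value $112,637.
Year 2: DB = ⌊$112,637 × 150%/4⌋ = $42,238; SL = ⌊$91,237/3⌋ = $30,412 → take DB $42,238. Book value $70,399.
Year 3: DB = ⌊$70,399 × 150%/4⌋ = $26,399; SL = ⌊$48,999/2⌋ = $24,499 → take DB $26,399. Book value $44,000.
Year 4 (final): $44,000 − $21,400 = $22,600. Book value $21,400.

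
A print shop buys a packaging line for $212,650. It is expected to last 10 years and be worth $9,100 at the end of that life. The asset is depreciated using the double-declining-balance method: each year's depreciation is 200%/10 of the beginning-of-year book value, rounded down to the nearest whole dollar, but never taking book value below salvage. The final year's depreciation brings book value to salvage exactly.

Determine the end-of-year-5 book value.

$69,682

Depreciable base = $212,650 − $9,100 = $203,550.
Year 1: ⌊$212,650 × 200%/10⌋ = $42,530. Book value $170,120.
Year 2: ⌊$170,120 × 200%/10⌋ = $34,024. Book value $136,096.
Year 3: ⌊$136,096 × 200%/10⌋ = $27,219. Book value $108,877.
Year 4: ⌊$108,877 × 200%/10⌋ = $21,775. Book value $87,102.
Year 5: ⌊$87,102 × 200%/10⌋ = $17,420. Book value $69,682.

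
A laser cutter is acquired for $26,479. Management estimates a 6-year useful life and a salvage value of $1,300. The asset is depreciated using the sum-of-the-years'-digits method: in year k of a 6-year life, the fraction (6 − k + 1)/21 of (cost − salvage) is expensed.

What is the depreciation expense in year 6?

$1,199

Depreciable base = $26,479 − $1,300 = $25,179.
Sum of the years' digits = 6+5+4+3+2+1 = 21.
Year 1: $25,179 × 6/21 = $7,194. Book value $19,285.
Year 2: $25,179 × 5/21 = $5,995. Book value $13,290.
Year 3: $25,179 × 4/21 = $4,796. Book value $8,494.
Year 4: $25,179 × 3/21 = $3,597. Book value $4,897.
Year 5: $25,179 × 2/21 = $2,398. Book value $2,499.
Year 6: $25,179 × 1/21 = $1,199. Book value $1,300.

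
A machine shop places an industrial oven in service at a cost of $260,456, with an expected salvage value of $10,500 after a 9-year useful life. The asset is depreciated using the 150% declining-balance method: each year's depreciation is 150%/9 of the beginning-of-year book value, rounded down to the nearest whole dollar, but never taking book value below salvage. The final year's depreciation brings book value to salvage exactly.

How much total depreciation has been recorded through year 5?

$155,783

Depreciable base = $260,456 − $10,500 = $249,956.
Year 1: ⌊$260,456 × 150%/9⌋ = $43,409. Book value $217,047.
Year 2: ⌊$217,047 × 150%/9⌋ = $36,174. Book value $180,873.
Year 3: ⌊$180,873 × 150%/9⌋ = $30,145. Book value $150,728.
Year 4: ⌊$150,728 × 150%/9⌋ = $25,121. Book value $125,607.
Year 5: ⌊$125,607 × 150%/9⌋ = $20,934. Book value $104,673.
Accumulated through year 5 = $260,456 − $104,673 = $155,783.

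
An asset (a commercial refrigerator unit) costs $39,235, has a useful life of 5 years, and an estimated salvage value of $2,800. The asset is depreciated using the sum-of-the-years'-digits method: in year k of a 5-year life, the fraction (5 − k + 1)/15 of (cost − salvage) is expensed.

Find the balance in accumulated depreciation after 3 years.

$29,148

Depreciable base = $39,235 − $2,800 = $36,435.
Sum of the years' digits = 5+4+3+2+1 = 15.
Year 1: $36,435 × 5/15 = $12,145. Book value $27,090.
Year 2: $36,435 × 4/15 = $9,716. Book value $17,374.
Year 3: $36,435 × 3/15 = $7,287. Book value $10,087.
Accumulated through year 3 = $39,235 − $10,087 = $29,148.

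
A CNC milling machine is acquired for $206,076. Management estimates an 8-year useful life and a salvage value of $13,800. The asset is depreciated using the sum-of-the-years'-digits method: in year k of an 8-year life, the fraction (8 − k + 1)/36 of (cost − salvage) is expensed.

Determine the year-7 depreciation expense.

$10,682

Depreciable base = $206,076 − $13,800 = $192,276.
Sum of the years' digits = 8+7+6+5+4+3+2+1 = 36.
Year 1: $192,276 × 8/36 = $42,728. Book value $163,348.
Year 2: $192,276 × 7/36 = $37,387. Book value $125,961.
Year 3: $192,276 × 6/36 = $32,046. Book value $93,915.
Year 4: $192,276 × 5/36 = $26,705. Book value $67,210.
Year 5: $192,276 × 4/36 = $21,364. Book value $45,846.
Year 6: $192,276 × 3/36 = $16,023. Book value $29,823.
Year 7: $192,276 × 2/36 = $10,682. Book value $19,141.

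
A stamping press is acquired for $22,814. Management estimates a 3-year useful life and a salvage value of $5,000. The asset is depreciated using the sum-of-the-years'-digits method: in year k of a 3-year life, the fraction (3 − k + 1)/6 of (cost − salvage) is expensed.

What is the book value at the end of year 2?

Depreciable base = $22,814 − $5,000 = $17,814.
Sum of the years' digits = 3+2+1 = 6.
Year 1: $17,814 × 3/6 = $8,907. Book value $13,907.
Year 2: $17,814 × 2/6 = $5,938. Book value $7,969.

$7,969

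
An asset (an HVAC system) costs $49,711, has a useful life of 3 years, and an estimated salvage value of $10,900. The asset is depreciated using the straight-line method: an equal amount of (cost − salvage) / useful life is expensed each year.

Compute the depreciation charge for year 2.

Depreciable base = $49,711 − $10,900 = $38,811.
Annual expense = $38,811 / 3 = $12,937.

$12,937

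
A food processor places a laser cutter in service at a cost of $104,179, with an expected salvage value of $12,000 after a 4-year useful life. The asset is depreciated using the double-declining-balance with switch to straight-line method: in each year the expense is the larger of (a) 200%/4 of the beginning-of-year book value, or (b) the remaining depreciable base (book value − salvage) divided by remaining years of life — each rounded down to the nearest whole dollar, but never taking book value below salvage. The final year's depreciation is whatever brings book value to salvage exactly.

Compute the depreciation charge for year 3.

Depreciable base = $104,179 − $12,000 = $92,179.
Year 1: DB = ⌊$104,179 × 200%/4⌋ = $52,089; SL = ⌊$92,179/4⌋ = $23,044 → take DB $52,089. Book value $52,090.
Year 2: DB = ⌊$52,090 × 200%/4⌋ = $26,045; SL = ⌊$40,090/3⌋ = $13,363 → take DB $26,045. Book value $26,045.
Year 3: DB = ⌊$26,045 × 200%/4⌋ = $13,022; SL = ⌊$14,045/2⌋ = $7,022 → take DB $13,022. Book value $13,023.

$13,022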